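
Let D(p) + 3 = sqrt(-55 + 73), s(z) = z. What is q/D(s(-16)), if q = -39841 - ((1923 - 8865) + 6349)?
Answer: -39248/3 - 39248*sqrt(2)/3 ≈ -31584.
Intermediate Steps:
D(p) = -3 + 3*sqrt(2) (D(p) = -3 + sqrt(-55 + 73) = -3 + sqrt(18) = -3 + 3*sqrt(2))
q = -39248 (q = -39841 - (-6942 + 6349) = -39841 - 1*(-593) = -39841 + 593 = -39248)
q/D(s(-16)) = -39248/(-3 + 3*sqrt(2))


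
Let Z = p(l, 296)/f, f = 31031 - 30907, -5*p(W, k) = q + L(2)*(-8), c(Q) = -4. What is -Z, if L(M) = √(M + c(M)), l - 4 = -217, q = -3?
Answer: -3/620 - 2*I*√2/155 ≈ -0.0048387 - 0.018248*I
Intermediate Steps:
l = -213 (l = 4 - 217 = -213)
L(M) = √(-4 + M) (L(M) = √(M - 4) = √(-4 + M))
p(W, k) = ⅗ + 8*I*√2/5 (p(W, k) = -(-3 + √(-4 + 2)*(-8))/5 = -(-3 + √(-2)*(-8))/5 = -(-3 + (I*√2)*(-8))/5 = -(-3 - 8*I*√2)/5 = ⅗ + 8*I*√2/5)
f = 124
Z = 3/620 + 2*I*√2/155 (Z = (⅗ + 8*I*√2/5)/124 = (⅗ + 8*I*√2/5)*(1/124) = 3/620 + 2*I*√2/155 ≈ 0.0048387 + 0.018248*I)
-Z = -(3/620 + 2*I*√2/155) = -3/620 - 2*I*√2/155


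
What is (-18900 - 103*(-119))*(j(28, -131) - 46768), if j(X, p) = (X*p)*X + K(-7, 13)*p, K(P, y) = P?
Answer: 986850865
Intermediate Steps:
j(X, p) = -7*p + p*X**2 (j(X, p) = (X*p)*X - 7*p = p*X**2 - 7*p = -7*p + p*X**2)
(-18900 - 103*(-119))*(j(28, -131) - 46768) = (-18900 - 103*(-119))*(-131*(-7 + 28**2) - 46768) = (-18900 + 12257)*(-131*(-7 + 784) - 46768) = -6643*(-131*777 - 46768) = -6643*(-101787 - 46768) = -6643*(-148555) = 986850865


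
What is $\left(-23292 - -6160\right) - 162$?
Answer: $-17294$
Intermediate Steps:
$\left(-23292 - -6160\right) - 162 = \left(-23292 + 6160\right) - 162 = -17132 - 162 = -17294$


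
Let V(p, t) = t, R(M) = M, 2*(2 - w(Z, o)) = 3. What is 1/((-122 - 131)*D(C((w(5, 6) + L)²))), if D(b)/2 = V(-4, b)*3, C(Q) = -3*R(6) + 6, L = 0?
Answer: 1/18216 ≈ 5.4897e-5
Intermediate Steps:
w(Z, o) = ½ (w(Z, o) = 2 - ½*3 = 2 - 3/2 = ½)
C(Q) = -12 (C(Q) = -3*6 + 6 = -18 + 6 = -12)
D(b) = 6*b (D(b) = 2*(b*3) = 2*(3*b) = 6*b)
1/((-122 - 131)*D(C((w(5, 6) + L)²))) = 1/((-122 - 131)*(6*(-12))) = 1/(-253*(-72)) = 1/18216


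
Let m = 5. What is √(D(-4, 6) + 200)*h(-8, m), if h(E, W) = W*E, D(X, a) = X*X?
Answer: -240*√6 ≈ -587.88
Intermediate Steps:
D(X, a) = X²
h(E, W) = E*W
√(D(-4, 6) + 200)*h(-8, m) = √((-4)² + 200)*(-8*5) = √(16 + 200)*(-40) = √216*(-40) = (6*√6)*(-40) = -240*√6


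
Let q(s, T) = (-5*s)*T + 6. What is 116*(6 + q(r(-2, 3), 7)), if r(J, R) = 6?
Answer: -22968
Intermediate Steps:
q(s, T) = 6 - 5*T*s (q(s, T) = -5*T*s + 6 = 6 - 5*T*s)
116*(6 + q(r(-2, 3), 7)) = 116*(6 + (6 - 5*7*6)) = 116*(6 + (6 - 210)) = 116*(6 - 204) = 116*(-198) = -22968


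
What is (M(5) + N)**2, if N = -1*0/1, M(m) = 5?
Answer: 25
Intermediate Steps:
N = 0 (N = 0*1 = 0)
(M(5) + N)**2 = (5 + 0)**2 = 5**2 = 25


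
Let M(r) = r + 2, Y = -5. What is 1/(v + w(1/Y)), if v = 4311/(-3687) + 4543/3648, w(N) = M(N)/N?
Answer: -4483392/40009357 ≈ -0.11206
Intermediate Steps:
M(r) = 2 + r
w(N) = (2 + N)/N
v = 341171/4483392 (v = 4311*(-1/3687) + 4543*(1/3648) = -1437/1229 + 4543/3648 = 341171/4483392 ≈ 0.076097)
1/(v + w(1/Y)) = 1/(341171/4483392 + (2 + 1/(-5))/(1/(-5))) = 1/(341171/4483392 + (2 - ⅕)/(-⅕)) = 1/(341171/4483392 - 5*9/5) = 1/(341171/4483392 - 9) = 1/(-40009357/4483392) = -4483392/40009357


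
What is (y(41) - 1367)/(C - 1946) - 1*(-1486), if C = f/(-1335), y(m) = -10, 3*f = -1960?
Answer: 2316817021/1558354 ≈ 1486.7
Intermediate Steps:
f = -1960/3 (f = (1/3)*(-1960) = -1960/3 ≈ -653.33)
C = 392/801 (C = -1960/3/(-1335) = -1960/3*(-1/1335) = 392/801 ≈ 0.48939)
(y(41) - 1367)/(C - 1946) - 1*(-1486) = (-10 - 1367)/(392/801 - 1946) - 1*(-1486) = -1377/(-1558354/801) + 1486 = -1377*(-801/1558354) + 1486 = 1102977/1558354 + 1486 = 2316817021/1558354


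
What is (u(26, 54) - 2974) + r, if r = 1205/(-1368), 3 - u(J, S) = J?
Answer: -4101101/1368 ≈ -2997.9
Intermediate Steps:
u(J, S) = 3 - J
r = -1205/1368 (r = 1205*(-1/1368) = -1205/1368 ≈ -0.88085)
(u(26, 54) - 2974) + r = ((3 - 1*26) - 2974) - 1205/1368 = ((3 - 26) - 2974) - 1205/1368 = (-23 - 2974) - 1205/1368 = -2997 - 1205/1368 = -4101101/1368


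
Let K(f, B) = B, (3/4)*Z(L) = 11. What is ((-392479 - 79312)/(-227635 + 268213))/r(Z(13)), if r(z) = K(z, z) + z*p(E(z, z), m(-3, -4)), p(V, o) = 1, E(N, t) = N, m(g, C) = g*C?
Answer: -471791/1190288 ≈ -0.39637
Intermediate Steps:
m(g, C) = C*g
Z(L) = 44/3 (Z(L) = (4/3)*11 = 44/3)
r(z) = 2*z (r(z) = z + z*1 = z + z = 2*z)
((-392479 - 79312)/(-227635 + 268213))/r(Z(13)) = ((-392479 - 79312)/(-227635 + 268213))/((2*(44/3))) = (-471791/40578)/(88/3) = -471791*1/40578*(3/88) = -471791/40578*3/88 = -471791/1190288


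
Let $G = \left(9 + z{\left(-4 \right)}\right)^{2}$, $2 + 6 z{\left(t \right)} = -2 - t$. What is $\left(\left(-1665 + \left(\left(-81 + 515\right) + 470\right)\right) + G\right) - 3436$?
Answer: $-4116$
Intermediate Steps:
$z{\left(t \right)} = - \frac{2}{3} - \frac{t}{6}$ ($z{\left(t \right)} = - \frac{1}{3} + \frac{-2 - t}{6} = - \frac{1}{3} - \left(\frac{1}{3} + \frac{t}{6}\right) = - \frac{2}{3} - \frac{t}{6}$)
$G = 81$ ($G = \left(9 - 0\right)^{2} = \left(9 + \left(- \frac{2}{3} + \frac{2}{3}\right)\right)^{2} = \left(9 + 0\right)^{2} = 9^{2} = 81$)
$\left(\left(-1665 + \left(\left(-81 + 515\right) + 470\right)\right) + G\right) - 3436 = \left(\left(-1665 + \left(\left(-81 + 515\right) + 470\right)\right) + 81\right) - 3436 = \left(\left(-1665 + \left(434 + 470\right)\right) + 81\right) - 3436 = \left(\left(-1665 + 904\right) + 81\right) - 3436 = \left(-761 + 81\right) - 3436 = -680 - 3436 = -4116$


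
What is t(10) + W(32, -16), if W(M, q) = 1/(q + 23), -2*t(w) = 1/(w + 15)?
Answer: 43/350 ≈ 0.12286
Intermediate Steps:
t(w) = -1/(2*(15 + w)) (t(w) = -1/(2*(w + 15)) = -1/(2*(15 + w)))
W(M, q) = 1/(23 + q)
t(10) + W(32, -16) = -1/(30 + 2*10) + 1/(23 - 16) = -1/(30 + 20) + 1/7 = -1/50 + ⅐ = 43/350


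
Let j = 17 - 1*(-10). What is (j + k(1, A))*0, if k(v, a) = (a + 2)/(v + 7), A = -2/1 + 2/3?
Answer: 0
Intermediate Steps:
j = 27 (j = 17 + 10 = 27)
A = -4/3 (A = -2*1 + 2*(⅓) = -2 + ⅔ = -4/3 ≈ -1.3333)
k(v, a) = (2 + a)/(7 + v)
(j + k(1, A))*0 = (27 + (2 - 4/3)/(7 + 1))*0 = (27 + (⅔)/8)*0 = (27 + (⅛)*(⅔))*0 = (27 + 1/12)*0 = (325/12)*0 = 0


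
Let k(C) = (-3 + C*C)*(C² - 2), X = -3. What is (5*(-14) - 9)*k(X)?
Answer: -3318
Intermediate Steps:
k(C) = (-3 + C²)*(-2 + C²)
(5*(-14) - 9)*k(X) = (5*(-14) - 9)*(6 + (-3)⁴ - 5*(-3)²) = (-70 - 9)*(6 + 81 - 5*9) = -79*(6 + 81 - 45) = -79*42 = -3318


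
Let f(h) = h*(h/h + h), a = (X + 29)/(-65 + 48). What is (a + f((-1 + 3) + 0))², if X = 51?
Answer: 484/289 ≈ 1.6747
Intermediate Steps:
a = -80/17 (a = (51 + 29)/(-65 + 48) = 80/(-17) = 80*(-1/17) = -80/17 ≈ -4.7059)
f(h) = h*(1 + h)
(a + f((-1 + 3) + 0))² = (-80/17 + ((-1 + 3) + 0)*(1 + ((-1 + 3) + 0)))² = (-80/17 + (2 + 0)*(1 + (2 + 0)))² = (-80/17 + 2*(1 + 2))² = (-80/17 + 2*3)² = (-80/17 + 6)² = (22/17)² = 484/289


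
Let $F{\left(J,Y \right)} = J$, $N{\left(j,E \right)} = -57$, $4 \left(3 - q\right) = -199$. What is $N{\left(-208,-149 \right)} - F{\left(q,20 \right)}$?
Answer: $- \frac{439}{4} \approx -109.75$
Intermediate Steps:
$q = \frac{211}{4}$ ($q = 3 - - \frac{199}{4} = 3 + \frac{199}{4} = \frac{211}{4} \approx 52.75$)
$N{\left(-208,-149 \right)} - F{\left(q,20 \right)} = -57 - \frac{211}{4} = - \frac{439}{4}$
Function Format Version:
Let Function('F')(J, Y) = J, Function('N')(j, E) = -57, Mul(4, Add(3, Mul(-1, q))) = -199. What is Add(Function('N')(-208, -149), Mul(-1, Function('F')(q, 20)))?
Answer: Rational(-439, 4) ≈ -109.75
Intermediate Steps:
q = Rational(211, 4) (q = Add(3, Mul(Rational(-1, 4), -199)) = Add(3, Rational(199, 4)) = Rational(211, 4) ≈ 52.750)
Add(Function('N')(-208, -149), Mul(-1, Function('F')(q, 20))) = Add(-57, Mul(-1, Rational(211, 4))) = Add(-57, Rational(-211, 4)) = Rational(-439, 4)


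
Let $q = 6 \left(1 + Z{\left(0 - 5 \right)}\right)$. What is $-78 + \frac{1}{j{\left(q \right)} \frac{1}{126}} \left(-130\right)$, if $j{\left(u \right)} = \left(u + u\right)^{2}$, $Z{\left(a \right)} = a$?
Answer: $- \frac{5447}{64} \approx -85.109$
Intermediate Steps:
$q = -24$ ($q = 6 \left(1 + \left(0 - 5\right)\right) = 6 \left(1 - 5\right) = 6 \left(-4\right) = -24$)
$j{\left(u \right)} = 4 u^{2}$ ($j{\left(u \right)} = \left(2 u\right)^{2} = 4 u^{2}$)
$-78 + \frac{1}{j{\left(q \right)} \frac{1}{126}} \left(-130\right) = -78 + \frac{1}{4 \left(-24\right)^{2} \cdot \frac{1}{126}} \left(-130\right) = -78 + \frac{1}{4 \cdot 576 \cdot \frac{1}{126}} \left(-130\right) = -78 + \frac{1}{2304 \cdot \frac{1}{126}} \left(-130\right) = -78 + \frac{1}{\frac{128}{7}} \left(-130\right) = -78 + \frac{7}{128} \left(-130\right) = -78 - \frac{455}{64} = - \frac{5447}{64}$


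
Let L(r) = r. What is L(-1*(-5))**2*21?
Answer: 525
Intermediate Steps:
L(-1*(-5))**2*21 = (-1*(-5))**2*21 = 5**2*21 = 25*21 = 525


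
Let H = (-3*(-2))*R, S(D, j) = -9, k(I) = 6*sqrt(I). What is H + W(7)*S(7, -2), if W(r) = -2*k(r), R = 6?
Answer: 36 + 108*sqrt(7) ≈ 321.74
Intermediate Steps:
H = 36 (H = -3*(-2)*6 = 6*6 = 36)
W(r) = -12*sqrt(r)
H + W(7)*S(7, -2) = 36 - 12*sqrt(7)*(-9) = 36 + 108*sqrt(7)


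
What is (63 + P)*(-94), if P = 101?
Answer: -15416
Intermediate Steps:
(63 + P)*(-94) = (63 + 101)*(-94) = 164*(-94) = -15416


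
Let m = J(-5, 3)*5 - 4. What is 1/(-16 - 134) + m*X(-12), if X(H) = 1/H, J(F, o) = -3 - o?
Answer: 212/75 ≈ 2.8267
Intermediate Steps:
m = -34 (m = (-3 - 1*3)*5 - 4 = (-3 - 3)*5 - 4 = -6*5 - 4 = -30 - 4 = -34)
1/(-16 - 134) + m*X(-12) = 1/(-16 - 134) - 34/(-12) = 1/(-150) - 34*(-1/12) = -1/150 + 17/6 = 212/75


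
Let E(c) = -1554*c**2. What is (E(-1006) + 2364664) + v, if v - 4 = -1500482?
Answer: -1571839758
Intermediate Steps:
v = -1500478 (v = 4 - 1500482 = -1500478)
(E(-1006) + 2364664) + v = (-1554*(-1006)**2 + 2364664) - 1500478 = (-1554*1012036 + 2364664) - 1500478 = (-1572703944 + 2364664) - 1500478 = -1570339280 - 1500478 = -1571839758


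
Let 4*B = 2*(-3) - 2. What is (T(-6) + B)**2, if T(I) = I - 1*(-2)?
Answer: 36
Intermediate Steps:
T(I) = 2 + I (T(I) = I + 2 = 2 + I)
B = -2 (B = (2*(-3) - 2)/4 = (-6 - 2)/4 = (1/4)*(-8) = -2)
(T(-6) + B)**2 = ((2 - 6) - 2)**2 = (-4 - 2)**2 = (-6)**2 = 36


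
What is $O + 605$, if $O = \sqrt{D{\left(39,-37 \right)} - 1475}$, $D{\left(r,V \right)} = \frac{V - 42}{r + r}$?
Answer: $605 + \frac{i \sqrt{8980062}}{78} \approx 605.0 + 38.419 i$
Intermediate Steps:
$D{\left(r,V \right)} = \frac{-42 + V}{2 r}$
$O = \frac{i \sqrt{8980062}}{78}$ ($O = \sqrt{\frac{-42 - 37}{2 \cdot 39} - 1475} = \sqrt{\frac{1}{2} \cdot \frac{1}{39} \left(-79\right) - 1475} = \sqrt{- \frac{79}{78} - 1475} = \sqrt{- \frac{115129}{78}} = \frac{i \sqrt{8980062}}{78} \approx 38.419 i$)
$O + 605 = \frac{i \sqrt{8980062}}{78} + 605 = 605 + \frac{i \sqrt{8980062}}{78}$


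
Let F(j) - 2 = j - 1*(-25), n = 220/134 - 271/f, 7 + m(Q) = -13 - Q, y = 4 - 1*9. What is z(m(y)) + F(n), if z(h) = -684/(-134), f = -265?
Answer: 617322/17755 ≈ 34.769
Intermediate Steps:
y = -5 (y = 4 - 9 = -5)
m(Q) = -20 - Q (m(Q) = -7 + (-13 - Q) = -20 - Q)
n = 47307/17755 (n = 220/134 - 271/(-265) = 220*(1/134) - 271*(-1/265) = 110/67 + 271/265 = 47307/17755 ≈ 2.6644)
z(h) = 342/67 (z(h) = -684*(-1/134) = 342/67)
F(j) = 27 + j (F(j) = 2 + (j - 1*(-25)) = 2 + (j + 25) = 2 + (25 + j) = 27 + j)
z(m(y)) + F(n) = 342/67 + (27 + 47307/17755) = 342/67 + 526692/17755 = 617322/17755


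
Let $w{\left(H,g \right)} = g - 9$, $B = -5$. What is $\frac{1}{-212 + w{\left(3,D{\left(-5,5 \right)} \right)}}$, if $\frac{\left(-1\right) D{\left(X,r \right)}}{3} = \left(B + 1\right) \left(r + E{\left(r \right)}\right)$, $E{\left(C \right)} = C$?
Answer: $- \frac{1}{101} \approx -0.009901$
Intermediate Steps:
$D{\left(X,r \right)} = 24 r$ ($D{\left(X,r \right)} = - 3 \left(-5 + 1\right) \left(r + r\right) = - 3 \left(- 4 \cdot 2 r\right) = - 3 \left(- 8 r\right) = 24 r$)
$w{\left(H,g \right)} = -9 + g$
$\frac{1}{-212 + w{\left(3,D{\left(-5,5 \right)} \right)}} = \frac{1}{-212 + \left(-9 + 24 \cdot 5\right)} = \frac{1}{-212 + \left(-9 + 120\right)} = \frac{1}{-212 + 111} = \frac{1}{-101} = - \frac{1}{101}$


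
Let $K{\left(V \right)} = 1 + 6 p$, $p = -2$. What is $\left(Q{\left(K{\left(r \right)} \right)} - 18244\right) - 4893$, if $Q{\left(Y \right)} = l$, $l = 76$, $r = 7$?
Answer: $-23061$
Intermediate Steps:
$K{\left(V \right)} = -11$ ($K{\left(V \right)} = 1 + 6 \left(-2\right) = 1 - 12 = -11$)
$Q{\left(Y \right)} = 76$
$\left(Q{\left(K{\left(r \right)} \right)} - 18244\right) - 4893 = \left(76 - 18244\right) - 4893 = -18168 - 4893 = -23061$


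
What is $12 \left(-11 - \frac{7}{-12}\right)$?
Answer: $-125$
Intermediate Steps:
$12 \left(-11 - \frac{7}{-12}\right) = 12 \left(-11 - - \frac{7}{12}\right) = 12 \left(-11 + \frac{7}{12}\right) = 12 \left(- \frac{125}{12}\right) = -125$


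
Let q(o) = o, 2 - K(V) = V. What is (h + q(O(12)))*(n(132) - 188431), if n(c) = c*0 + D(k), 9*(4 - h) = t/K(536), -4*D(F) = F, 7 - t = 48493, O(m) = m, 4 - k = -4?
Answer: -99136695/89 ≈ -1.1139e+6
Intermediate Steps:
k = 8 (k = 4 - 1*(-4) = 4 + 4 = 8)
t = -48486 (t = 7 - 1*48493 = 7 - 48493 = -48486)
K(V) = 2 - V
D(F) = -F/4
h = -4877/801 (h = 4 - (-16162)/(3*(2 - 1*536)) = 4 - (-16162)/(3*(2 - 536)) = 4 - (-16162)/(3*(-534)) = 4 - (-16162)*(-1)/(3*534) = 4 - 1/9*8081/89 = 4 - 8081/801 = -4877/801 ≈ -6.0886)
n(c) = -2 (n(c) = c*0 - 1/4*8 = 0 - 2 = -2)
(h + q(O(12)))*(n(132) - 188431) = (-4877/801 + 12)*(-2 - 188431) = (4735/801)*(-188433) = -99136695/89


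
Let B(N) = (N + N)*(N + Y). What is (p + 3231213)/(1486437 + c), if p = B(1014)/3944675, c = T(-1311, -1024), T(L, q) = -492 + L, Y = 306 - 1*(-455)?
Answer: 169947849873/78085314986 ≈ 2.1764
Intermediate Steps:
Y = 761 (Y = 306 + 455 = 761)
B(N) = 2*N*(761 + N) (B(N) = (N + N)*(N + 761) = (2*N)*(761 + N) = 2*N*(761 + N))
c = -1803 (c = -492 - 1311 = -1803)
p = 143988/157787 (p = (2*1014*(761 + 1014))/3944675 = (2*1014*1775)*(1/3944675) = 3599700*(1/3944675) = 143988/157787 ≈ 0.91255)
(p + 3231213)/(1486437 + c) = (143988/157787 + 3231213)/(1486437 - 1803) = (509843549619/157787)/1484634 = (509843549619/157787)*(1/1484634) = 169947849873/78085314986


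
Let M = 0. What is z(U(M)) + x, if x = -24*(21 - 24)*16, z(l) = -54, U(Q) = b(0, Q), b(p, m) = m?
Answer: 1098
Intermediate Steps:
U(Q) = Q
x = 1152 (x = -(-72)*16 = -24*(-48) = 1152)
z(U(M)) + x = -54 + 1152 = 1098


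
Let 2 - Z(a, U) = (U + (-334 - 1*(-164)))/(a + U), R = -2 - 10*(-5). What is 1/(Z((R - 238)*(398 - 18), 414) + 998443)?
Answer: 35893/35837186507 ≈ 1.0016e-6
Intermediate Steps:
R = 48 (R = -2 + 50 = 48)
Z(a, U) = 2 - (-170 + U)/(U + a) (Z(a, U) = 2 - (U + (-334 - 1*(-164)))/(a + U) = 2 - (U + (-334 + 164))/(U + a) = 2 - (U - 170)/(U + a) = 2 - (-170 + U)/(U + a))
1/(Z((R - 238)*(398 - 18), 414) + 998443) = 1/((170 + 414 + 2*((48 - 238)*(398 - 18)))/(414 + (48 - 238)*(398 - 18)) + 998443) = 1/((170 + 414 + 2*(-190*380))/(414 - 190*380) + 998443) = 1/((170 + 414 + 2*(-72200))/(414 - 72200) + 998443) = 1/((170 + 414 - 144400)/(-71786) + 998443) = 1/(-1/71786*(-143816) + 998443) = 1/(71908/35893 + 998443) = 1/(35837186507/35893) = 35893/35837186507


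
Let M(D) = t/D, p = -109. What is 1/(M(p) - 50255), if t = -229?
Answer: -109/5477566 ≈ -1.9899e-5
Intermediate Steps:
M(D) = -229/D
1/(M(p) - 50255) = 1/(-229/(-109) - 50255) = 1/(-229*(-1/109) - 50255) = 1/(229/109 - 50255) = 1/(-5477566/109) = -109/5477566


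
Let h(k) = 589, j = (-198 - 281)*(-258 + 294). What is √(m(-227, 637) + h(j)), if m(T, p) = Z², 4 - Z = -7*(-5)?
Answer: 5*√62 ≈ 39.370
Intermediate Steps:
j = -17244 (j = -479*36 = -17244)
Z = -31 (Z = 4 - (-7)*(-5) = 4 - 1*35 = 4 - 35 = -31)
m(T, p) = 961 (m(T, p) = (-31)² = 961)
√(m(-227, 637) + h(j)) = √(961 + 589) = √1550 = 5*√62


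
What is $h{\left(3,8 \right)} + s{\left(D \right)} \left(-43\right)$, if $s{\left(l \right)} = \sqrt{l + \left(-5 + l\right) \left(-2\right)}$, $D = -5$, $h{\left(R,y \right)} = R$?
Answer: $3 - 43 \sqrt{15} \approx -163.54$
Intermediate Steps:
$s{\left(l \right)} = \sqrt{10 - l}$ ($s{\left(l \right)} = \sqrt{l - \left(-10 + 2 l\right)} = \sqrt{10 - l}$)
$h{\left(3,8 \right)} + s{\left(D \right)} \left(-43\right) = 3 + \sqrt{10 - -5} \left(-43\right) = 3 + \sqrt{10 + 5} \left(-43\right) = 3 + \sqrt{15} \left(-43\right) = 3 - 43 \sqrt{15}$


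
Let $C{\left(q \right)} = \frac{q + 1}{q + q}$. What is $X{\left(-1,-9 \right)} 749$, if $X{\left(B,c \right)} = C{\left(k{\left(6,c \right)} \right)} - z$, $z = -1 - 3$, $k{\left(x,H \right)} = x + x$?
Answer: $\frac{81641}{24} \approx 3401.7$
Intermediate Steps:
$k{\left(x,H \right)} = 2 x$
$C{\left(q \right)} = \frac{1 + q}{2 q}$
$z = -4$ ($z = -1 - 3 = -4$)
$X{\left(B,c \right)} = \frac{109}{24}$ ($X{\left(B,c \right)} = \frac{1 + 2 \cdot 6}{2 \cdot 2 \cdot 6} - -4 = \frac{1 + 12}{2 \cdot 12} + 4 = \frac{1}{2} \cdot \frac{1}{12} \cdot 13 + 4 = \frac{13}{24} + 4 = \frac{109}{24}$)
$X{\left(-1,-9 \right)} 749 = \frac{109}{24} \cdot 749 = \frac{81641}{24}$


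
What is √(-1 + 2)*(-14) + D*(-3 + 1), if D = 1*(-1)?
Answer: -12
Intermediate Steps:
D = -1
√(-1 + 2)*(-14) + D*(-3 + 1) = √(-1 + 2)*(-14) - (-3 + 1) = √1*(-14) - 1*(-2) = 1*(-14) + 2 = -14 + 2 = -12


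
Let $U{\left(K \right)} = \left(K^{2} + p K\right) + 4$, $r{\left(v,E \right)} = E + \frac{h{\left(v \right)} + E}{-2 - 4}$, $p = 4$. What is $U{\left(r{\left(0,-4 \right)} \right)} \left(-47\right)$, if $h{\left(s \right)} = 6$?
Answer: $- \frac{2303}{9} \approx -255.89$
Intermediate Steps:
$r{\left(v,E \right)} = -1 + \frac{5 E}{6}$ ($r{\left(v,E \right)} = E + \frac{6 + E}{-2 - 4} = E + \frac{6 + E}{-6} = E + \left(6 + E\right) \left(- \frac{1}{6}\right) = E - \left(1 + \frac{E}{6}\right) = -1 + \frac{5 E}{6}$)
$U{\left(K \right)} = 4 + K^{2} + 4 K$ ($U{\left(K \right)} = \left(K^{2} + 4 K\right) + 4 = 4 + K^{2} + 4 K$)
$U{\left(r{\left(0,-4 \right)} \right)} \left(-47\right) = \left(4 + \left(-1 + \frac{5}{6} \left(-4\right)\right)^{2} + 4 \left(-1 + \frac{5}{6} \left(-4\right)\right)\right) \left(-47\right) = \left(4 + \left(-1 - \frac{10}{3}\right)^{2} + 4 \left(-1 - \frac{10}{3}\right)\right) \left(-47\right) = \left(4 + \left(- \frac{13}{3}\right)^{2} + 4 \left(- \frac{13}{3}\right)\right) \left(-47\right) = \left(4 + \frac{169}{9} - \frac{52}{3}\right) \left(-47\right) = \frac{49}{9} \left(-47\right) = - \frac{2303}{9}$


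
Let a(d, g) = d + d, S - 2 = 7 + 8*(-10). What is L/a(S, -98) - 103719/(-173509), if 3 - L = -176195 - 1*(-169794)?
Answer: -78315967/1759877 ≈ -44.501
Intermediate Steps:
S = -71 (S = 2 + (7 + 8*(-10)) = 2 + (7 - 80) = 2 - 73 = -71)
L = 6404 (L = 3 - (-176195 - 1*(-169794)) = 3 - (-176195 + 169794) = 3 - 1*(-6401) = 3 + 6401 = 6404)
a(d, g) = 2*d
L/a(S, -98) - 103719/(-173509) = 6404/((2*(-71))) - 103719/(-173509) = 6404/(-142) - 103719*(-1/173509) = 6404*(-1/142) + 14817/24787 = -3202/71 + 14817/24787 = -78315967/1759877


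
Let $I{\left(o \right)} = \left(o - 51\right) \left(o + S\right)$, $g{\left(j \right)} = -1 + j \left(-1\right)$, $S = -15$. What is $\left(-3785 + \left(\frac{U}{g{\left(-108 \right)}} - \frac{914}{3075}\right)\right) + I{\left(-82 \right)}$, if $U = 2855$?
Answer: $\frac{3008073227}{329025} \approx 9142.4$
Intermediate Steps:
$g{\left(j \right)} = -1 - j$
$I{\left(o \right)} = \left(-51 + o\right) \left(-15 + o\right)$ ($I{\left(o \right)} = \left(o - 51\right) \left(o - 15\right) = \left(-51 + o\right) \left(-15 + o\right)$)
$\left(-3785 + \left(\frac{U}{g{\left(-108 \right)}} - \frac{914}{3075}\right)\right) + I{\left(-82 \right)} = \left(-3785 + \left(\frac{2855}{-1 - -108} - \frac{914}{3075}\right)\right) + \left(765 + \left(-82\right)^{2} - -5412\right) = \left(-3785 + \left(\frac{2855}{-1 + 108} - \frac{914}{3075}\right)\right) + \left(765 + 6724 + 5412\right) = \left(-3785 - \left(\frac{914}{3075} - \frac{2855}{107}\right)\right) + 12901 = \left(-3785 + \left(2855 \cdot \frac{1}{107} - \frac{914}{3075}\right)\right) + 12901 = \left(-3785 + \left(\frac{2855}{107} - \frac{914}{3075}\right)\right) + 12901 = \left(-3785 + \frac{8681327}{329025}\right) + 12901 = - \frac{1236678298}{329025} + 12901 = \frac{3008073227}{329025}$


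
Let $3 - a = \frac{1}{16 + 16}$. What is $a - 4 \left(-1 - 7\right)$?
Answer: $\frac{1119}{32} \approx 34.969$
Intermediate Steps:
$a = \frac{95}{32}$ ($a = 3 - \frac{1}{16 + 16} = 3 - \frac{1}{32} = \frac{95}{32} \approx 2.9688$)
$a - 4 \left(-1 - 7\right) = \frac{95}{32} - 4 \left(-1 - 7\right) = \frac{95}{32} - -32 = \frac{95}{32} + 32 = \frac{1119}{32}$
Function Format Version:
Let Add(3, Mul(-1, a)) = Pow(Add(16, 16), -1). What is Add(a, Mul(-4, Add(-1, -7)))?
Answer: Rational(1119, 32) ≈ 34.969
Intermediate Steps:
a = Rational(95, 32) (a = Add(3, Mul(-1, Pow(Add(16, 16), -1))) = Add(3, Mul(-1, Pow(32, -1))) = Add(3, Mul(-1, Rational(1, 32))) = Add(3, Rational(-1, 32)) = Rational(95, 32) ≈ 2.9688)
Add(a, Mul(-4, Add(-1, -7))) = Add(Rational(95, 32), Mul(-4, Add(-1, -7))) = Add(Rational(95, 32), Mul(-4, -8)) = Add(Rational(95, 32), 32) = Rational(1119, 32)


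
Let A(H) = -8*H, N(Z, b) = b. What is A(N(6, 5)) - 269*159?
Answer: -42811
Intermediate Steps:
A(N(6, 5)) - 269*159 = -8*5 - 269*159 = -40 - 42771 = -42811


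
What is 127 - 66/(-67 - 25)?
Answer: 5875/46 ≈ 127.72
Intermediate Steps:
127 - 66/(-67 - 25) = 127 - 66/(-92) = 127 - 1/92*(-66) = 127 + 33/46 = 5875/46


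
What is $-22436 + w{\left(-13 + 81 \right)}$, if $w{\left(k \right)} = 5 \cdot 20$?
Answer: $-22336$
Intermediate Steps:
$w{\left(k \right)} = 100$
$-22436 + w{\left(-13 + 81 \right)} = -22436 + 100 = -22336$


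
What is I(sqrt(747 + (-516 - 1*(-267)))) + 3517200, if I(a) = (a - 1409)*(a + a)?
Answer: 3518196 - 2818*sqrt(498) ≈ 3.4553e+6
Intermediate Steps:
I(a) = 2*a*(-1409 + a) (I(a) = (-1409 + a)*(2*a) = 2*a*(-1409 + a))
I(sqrt(747 + (-516 - 1*(-267)))) + 3517200 = 2*sqrt(747 + (-516 - 1*(-267)))*(-1409 + sqrt(747 + (-516 - 1*(-267)))) + 3517200 = 2*sqrt(747 + (-516 + 267))*(-1409 + sqrt(747 + (-516 + 267))) + 3517200 = 2*sqrt(747 - 249)*(-1409 + sqrt(747 - 249)) + 3517200 = 2*sqrt(498)*(-1409 + sqrt(498)) + 3517200 = 3517200 + 2*sqrt(498)*(-1409 + sqrt(498))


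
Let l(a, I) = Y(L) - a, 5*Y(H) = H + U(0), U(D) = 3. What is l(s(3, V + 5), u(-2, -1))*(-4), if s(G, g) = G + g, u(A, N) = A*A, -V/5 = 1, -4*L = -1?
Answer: 47/5 ≈ 9.4000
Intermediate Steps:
L = ¼ (L = -¼*(-1) = ¼ ≈ 0.25000)
V = -5 (V = -5*1 = -5)
Y(H) = ⅗ + H/5 (Y(H) = (H + 3)/5 = (3 + H)/5 = ⅗ + H/5)
u(A, N) = A²
l(a, I) = 13/20 - a (l(a, I) = (⅗ + (⅕)*(¼)) - a = (⅗ + 1/20) - a = 13/20 - a)
l(s(3, V + 5), u(-2, -1))*(-4) = (13/20 - (3 + (-5 + 5)))*(-4) = (13/20 - (3 + 0))*(-4) = (13/20 - 1*3)*(-4) = (13/20 - 3)*(-4) = -47/20*(-4) = 47/5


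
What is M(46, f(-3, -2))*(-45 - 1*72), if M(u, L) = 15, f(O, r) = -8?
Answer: -1755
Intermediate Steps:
M(46, f(-3, -2))*(-45 - 1*72) = 15*(-45 - 1*72) = 15*(-45 - 72) = 15*(-117) = -1755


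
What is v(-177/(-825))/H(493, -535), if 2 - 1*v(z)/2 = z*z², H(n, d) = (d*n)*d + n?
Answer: 41388371/1467317463734375 ≈ 2.8207e-8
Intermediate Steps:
H(n, d) = n + n*d² (H(n, d) = n*d² + n = n + n*d²)
v(z) = 4 - 2*z³ (v(z) = 4 - 2*z*z² = 4 - 2*z³)
v(-177/(-825))/H(493, -535) = (4 - 2*(-177/(-825))³)/((493*(1 + (-535)²))) = (4 - 2*(-177*(-1/825))³)/((493*(1 + 286225))) = (4 - 2*(59/275)³)/((493*286226)) = (4 - 2*205379/20796875)/141109418 = (4 - 410758/20796875)*(1/141109418) = (82776742/20796875)*(1/141109418) = 41388371/1467317463734375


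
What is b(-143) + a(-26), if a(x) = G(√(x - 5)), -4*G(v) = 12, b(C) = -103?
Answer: -106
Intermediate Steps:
G(v) = -3 (G(v) = -¼*12 = -3)
a(x) = -3
b(-143) + a(-26) = -103 - 3 = -106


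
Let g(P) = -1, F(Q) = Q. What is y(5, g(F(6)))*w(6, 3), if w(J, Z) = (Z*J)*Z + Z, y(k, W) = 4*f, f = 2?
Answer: 456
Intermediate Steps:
y(k, W) = 8 (y(k, W) = 4*2 = 8)
w(J, Z) = Z + J*Z**2 (w(J, Z) = (J*Z)*Z + Z = J*Z**2 + Z = Z + J*Z**2)
y(5, g(F(6)))*w(6, 3) = 8*(3*(1 + 6*3)) = 8*(3*(1 + 18)) = 8*(3*19) = 8*57 = 456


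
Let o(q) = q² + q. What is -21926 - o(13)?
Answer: -22108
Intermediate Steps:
o(q) = q + q²
-21926 - o(13) = -21926 - 13*(1 + 13) = -21926 - 13*14 = -21926 - 1*182 = -21926 - 182 = -22108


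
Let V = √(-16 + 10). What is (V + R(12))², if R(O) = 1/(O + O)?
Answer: -3455/576 + I*√6/12 ≈ -5.9983 + 0.20412*I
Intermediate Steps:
R(O) = 1/(2*O)
V = I*√6 (V = √(-6) = I*√6 ≈ 2.4495*I)
(V + R(12))² = (I*√6 + (½)/12)² = (I*√6 + (½)*(1/12))² = (I*√6 + 1/24)² = (1/24 + I*√6)²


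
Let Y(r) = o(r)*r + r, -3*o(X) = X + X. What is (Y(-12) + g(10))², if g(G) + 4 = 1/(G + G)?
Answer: 5013121/400 ≈ 12533.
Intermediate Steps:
o(X) = -2*X/3 (o(X) = -(X + X)/3 = -2*X/3)
Y(r) = r - 2*r²/3 (Y(r) = (-2*r/3)*r + r = -2*r²/3 + r = r - 2*r²/3)
g(G) = -4 + 1/(2*G) (g(G) = -4 + 1/(G + G) = -4 + 1/(2*G))
(Y(-12) + g(10))² = ((⅓)*(-12)*(3 - 2*(-12)) + (-4 + (½)/10))² = ((⅓)*(-12)*(3 + 24) + (-4 + (½)*(⅒)))² = ((⅓)*(-12)*27 + (-4 + 1/20))² = (-108 - 79/20)² = (-2239/20)² = 5013121/400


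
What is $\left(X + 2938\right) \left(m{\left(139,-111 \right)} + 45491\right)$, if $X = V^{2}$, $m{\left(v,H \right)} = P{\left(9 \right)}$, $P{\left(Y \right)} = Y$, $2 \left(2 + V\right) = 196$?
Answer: $553007000$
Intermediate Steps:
$V = 96$ ($V = -2 + \frac{1}{2} \cdot 196 = -2 + 98 = 96$)
$m{\left(v,H \right)} = 9$
$X = 9216$ ($X = 96^{2} = 9216$)
$\left(X + 2938\right) \left(m{\left(139,-111 \right)} + 45491\right) = \left(9216 + 2938\right) \left(9 + 45491\right) = 12154 \cdot 45500 = 553007000$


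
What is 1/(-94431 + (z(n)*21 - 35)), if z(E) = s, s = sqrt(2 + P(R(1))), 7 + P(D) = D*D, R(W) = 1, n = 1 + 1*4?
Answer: -47233/4461913460 - 21*I/4461913460 ≈ -1.0586e-5 - 4.7065e-9*I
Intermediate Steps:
n = 5 (n = 1 + 4 = 5)
P(D) = -7 + D**2 (P(D) = -7 + D*D = -7 + D**2)
s = 2*I (s = sqrt(2 + (-7 + 1**2)) = sqrt(2 + (-7 + 1)) = sqrt(2 - 6) = sqrt(-4) = 2*I ≈ 2.0*I)
z(E) = 2*I
1/(-94431 + (z(n)*21 - 35)) = 1/(-94431 + ((2*I)*21 - 35)) = 1/(-94431 + (42*I - 35)) = 1/(-94431 + (-35 + 42*I)) = 1/(-94466 + 42*I) = (-94466 - 42*I)/8923826920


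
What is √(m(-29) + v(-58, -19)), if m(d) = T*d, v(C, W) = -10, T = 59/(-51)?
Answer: √61251/51 ≈ 4.8527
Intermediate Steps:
T = -59/51 (T = 59*(-1/51) = -59/51 ≈ -1.1569)
m(d) = -59*d/51
√(m(-29) + v(-58, -19)) = √(-59/51*(-29) - 10) = √(1711/51 - 10) = √(1201/51) = √61251/51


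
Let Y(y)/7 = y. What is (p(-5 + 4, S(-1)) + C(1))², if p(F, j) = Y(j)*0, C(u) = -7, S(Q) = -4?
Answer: 49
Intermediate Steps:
Y(y) = 7*y
p(F, j) = 0 (p(F, j) = (7*j)*0 = 0)
(p(-5 + 4, S(-1)) + C(1))² = (0 - 7)² = (-7)² = 49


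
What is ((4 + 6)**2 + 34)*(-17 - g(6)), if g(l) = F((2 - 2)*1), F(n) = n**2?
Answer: -2278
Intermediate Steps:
g(l) = 0 (g(l) = ((2 - 2)*1)**2 = (0*1)**2 = 0**2 = 0)
((4 + 6)**2 + 34)*(-17 - g(6)) = ((4 + 6)**2 + 34)*(-17 - 1*0) = (10**2 + 34)*(-17 + 0) = (100 + 34)*(-17) = 134*(-17) = -2278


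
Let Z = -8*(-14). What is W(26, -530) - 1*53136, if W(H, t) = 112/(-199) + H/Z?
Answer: -592151269/11144 ≈ -53136.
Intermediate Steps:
Z = 112
W(H, t) = -112/199 + H/112 (W(H, t) = 112/(-199) + H/112 = 112*(-1/199) + H*(1/112) = -112/199 + H/112)
W(26, -530) - 1*53136 = (-112/199 + (1/112)*26) - 1*53136 = (-112/199 + 13/56) - 53136 = -3685/11144 - 53136 = -592151269/11144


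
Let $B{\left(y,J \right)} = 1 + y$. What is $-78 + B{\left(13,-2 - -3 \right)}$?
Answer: $-64$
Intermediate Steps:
$-78 + B{\left(13,-2 - -3 \right)} = -78 + \left(1 + 13\right) = -78 + 14 = -64$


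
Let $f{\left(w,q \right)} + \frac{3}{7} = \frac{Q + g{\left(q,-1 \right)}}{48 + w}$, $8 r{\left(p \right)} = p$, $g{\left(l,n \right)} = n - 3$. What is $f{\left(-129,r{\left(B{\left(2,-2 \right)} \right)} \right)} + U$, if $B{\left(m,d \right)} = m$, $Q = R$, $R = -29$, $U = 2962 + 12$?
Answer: $\frac{562082}{189} \approx 2974.0$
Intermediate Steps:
$U = 2974$
$Q = -29$
$g{\left(l,n \right)} = -3 + n$
$r{\left(p \right)} = \frac{p}{8}$
$f{\left(w,q \right)} = - \frac{3}{7} - \frac{33}{48 + w}$ ($f{\left(w,q \right)} = - \frac{3}{7} + \frac{-29 - 4}{48 + w} = - \frac{3}{7} - \frac{33}{48 + w}$)
$f{\left(-129,r{\left(B{\left(2,-2 \right)} \right)} \right)} + U = \frac{3 \left(-125 - -129\right)}{7 \left(48 - 129\right)} + 2974 = \frac{3 \left(-125 + 129\right)}{7 \left(-81\right)} + 2974 = \frac{3}{7} \left(- \frac{1}{81}\right) 4 + 2974 = - \frac{4}{189} + 2974 = \frac{562082}{189}$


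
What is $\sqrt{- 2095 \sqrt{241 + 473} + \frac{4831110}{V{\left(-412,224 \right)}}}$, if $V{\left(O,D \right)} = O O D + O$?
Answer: $\frac{\sqrt{45922410802710 - 757180681569161980 \sqrt{714}}}{19011122} \approx 236.6 i$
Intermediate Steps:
$V{\left(O,D \right)} = O + D O^{2}$ ($V{\left(O,D \right)} = O^{2} D + O = D O^{2} + O = O + D O^{2}$)
$\sqrt{- 2095 \sqrt{241 + 473} + \frac{4831110}{V{\left(-412,224 \right)}}} = \sqrt{- 2095 \sqrt{241 + 473} + \frac{4831110}{\left(-412\right) \left(1 + 224 \left(-412\right)\right)}} = \sqrt{- 2095 \sqrt{714} + \frac{4831110}{\left(-412\right) \left(1 - 92288\right)}} = \sqrt{- 2095 \sqrt{714} + \frac{4831110}{\left(-412\right) \left(-92287\right)}} = \sqrt{- 2095 \sqrt{714} + \frac{4831110}{38022244}} = \sqrt{- 2095 \sqrt{714} + 4831110 \cdot \frac{1}{38022244}} = \sqrt{- 2095 \sqrt{714} + \frac{2415555}{19011122}} = \sqrt{\frac{2415555}{19011122} - 2095 \sqrt{714}}$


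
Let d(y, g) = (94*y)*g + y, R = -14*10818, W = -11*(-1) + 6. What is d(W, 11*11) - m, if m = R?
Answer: 344827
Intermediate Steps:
W = 17 (W = 11 + 6 = 17)
R = -151452
d(y, g) = y + 94*g*y (d(y, g) = 94*g*y + y = y + 94*g*y)
m = -151452
d(W, 11*11) - m = 17*(1 + 94*(11*11)) - 1*(-151452) = 17*(1 + 94*121) + 151452 = 17*(1 + 11374) + 151452 = 17*11375 + 151452 = 193375 + 151452 = 344827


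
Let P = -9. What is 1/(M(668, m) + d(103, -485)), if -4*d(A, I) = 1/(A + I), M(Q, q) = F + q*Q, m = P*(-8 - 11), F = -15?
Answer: 1528/174517465 ≈ 8.7556e-6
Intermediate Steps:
m = 171 (m = -9*(-8 - 11) = -9*(-19) = 171)
M(Q, q) = -15 + Q*q (M(Q, q) = -15 + q*Q = -15 + Q*q)
d(A, I) = -1/(4*(A + I))
1/(M(668, m) + d(103, -485)) = 1/((-15 + 668*171) - 1/(4*103 + 4*(-485))) = 1/((-15 + 114228) - 1/(412 - 1940)) = 1/(114213 - 1/(-1528)) = 1/(114213 - 1*(-1/1528)) = 1/(114213 + 1/1528) = 1/(174517465/1528) = 1528/174517465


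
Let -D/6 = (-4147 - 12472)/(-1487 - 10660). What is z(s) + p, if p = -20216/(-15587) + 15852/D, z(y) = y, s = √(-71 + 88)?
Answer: -499887863834/259040353 + √17 ≈ -1925.6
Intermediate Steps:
D = -33238/4049 (D = -6*(-4147 - 12472)/(-1487 - 10660) = -(-99714)/(-12147) = -(-99714)*(-1)/12147 = -6*16619/12147 = -33238/4049 ≈ -8.2089)
s = √17 ≈ 4.1231
p = -499887863834/259040353 (p = -20216/(-15587) + 15852/(-33238/4049) = -20216*(-1/15587) + 15852*(-4049/33238) = 20216/15587 - 32092374/16619 = -499887863834/259040353 ≈ -1929.8)
z(s) + p = √17 - 499887863834/259040353 = -499887863834/259040353 + √17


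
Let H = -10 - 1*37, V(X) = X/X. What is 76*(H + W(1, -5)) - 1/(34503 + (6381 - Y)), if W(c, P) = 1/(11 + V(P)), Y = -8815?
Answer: -531630206/149097 ≈ -3565.7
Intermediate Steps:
V(X) = 1
W(c, P) = 1/12 (W(c, P) = 1/(11 + 1) = 1/12)
H = -47 (H = -10 - 37 = -47)
76*(H + W(1, -5)) - 1/(34503 + (6381 - Y)) = 76*(-47 + 1/12) - 1/(34503 + (6381 - 1*(-8815))) = 76*(-563/12) - 1/(34503 + (6381 + 8815)) = -10697/3 - 1/(34503 + 15196) = -10697/3 - 1/49699 = -531630206/149097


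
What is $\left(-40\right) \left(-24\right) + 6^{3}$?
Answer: $1176$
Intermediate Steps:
$\left(-40\right) \left(-24\right) + 6^{3} = 960 + 216 = 1176$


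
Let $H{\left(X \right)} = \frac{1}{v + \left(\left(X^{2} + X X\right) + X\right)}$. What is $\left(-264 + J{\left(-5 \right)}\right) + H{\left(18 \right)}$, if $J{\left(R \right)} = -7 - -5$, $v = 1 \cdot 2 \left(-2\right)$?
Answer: $- \frac{176091}{662} \approx -266.0$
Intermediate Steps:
$v = -4$ ($v = 2 \left(-2\right) = -4$)
$H{\left(X \right)} = \frac{1}{-4 + X + 2 X^{2}}$ ($H{\left(X \right)} = \frac{1}{-4 + \left(\left(X^{2} + X X\right) + X\right)} = \frac{1}{-4 + \left(\left(X^{2} + X^{2}\right) + X\right)} = \frac{1}{-4 + \left(2 X^{2} + X\right)} = \frac{1}{-4 + \left(X + 2 X^{2}\right)} = \frac{1}{-4 + X + 2 X^{2}}$)
$J{\left(R \right)} = -2$ ($J{\left(R \right)} = -7 + 5 = -2$)
$\left(-264 + J{\left(-5 \right)}\right) + H{\left(18 \right)} = \left(-264 - 2\right) + \frac{1}{-4 + 18 + 2 \cdot 18^{2}} = -266 + \frac{1}{-4 + 18 + 2 \cdot 324} = -266 + \frac{1}{-4 + 18 + 648} = -266 + \frac{1}{662} = - \frac{176091}{662}$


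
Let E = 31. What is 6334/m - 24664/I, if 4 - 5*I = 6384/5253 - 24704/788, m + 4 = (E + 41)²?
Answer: -27534591809171/7624149330 ≈ -3611.5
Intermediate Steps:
m = 5180 (m = -4 + (31 + 41)² = -4 + 72² = -4 + 5184 = 5180)
I = 11774748/1724735 (I = ⅘ - (6384/5253 - 24704/788)/5 = ⅘ - (6384*(1/5253) - 24704*1/788)/5 = ⅘ - (2128/1751 - 6176/197)/5 = ⅘ - ⅕*(-10394960/344947) = ⅘ + 2078992/344947 = 11774748/1724735 ≈ 6.8270)
6334/m - 24664/I = 6334/5180 - 24664/11774748/1724735 = 6334*(1/5180) - 24664*1724735/11774748 = 3167/2590 - 10634716010/2943687 = -27534591809171/7624149330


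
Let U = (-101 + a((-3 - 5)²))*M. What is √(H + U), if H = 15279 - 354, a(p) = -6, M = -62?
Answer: √21559 ≈ 146.83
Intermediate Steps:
H = 14925
U = 6634 (U = (-101 - 6)*(-62) = -107*(-62) = 6634)
√(H + U) = √(14925 + 6634) = √21559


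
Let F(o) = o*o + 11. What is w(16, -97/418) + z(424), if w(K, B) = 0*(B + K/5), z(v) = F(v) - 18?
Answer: 179769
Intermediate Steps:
F(o) = 11 + o² (F(o) = o² + 11 = 11 + o²)
z(v) = -7 + v² (z(v) = (11 + v²) - 18 = -7 + v²)
w(K, B) = 0 (w(K, B) = 0*(B + K*(⅕)) = 0*(B + K/5) = 0)
w(16, -97/418) + z(424) = 0 + (-7 + 424²) = 0 + (-7 + 179776) = 0 + 179769 = 179769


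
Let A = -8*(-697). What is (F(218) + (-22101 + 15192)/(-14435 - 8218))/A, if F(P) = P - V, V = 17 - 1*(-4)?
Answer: 744925/21052188 ≈ 0.035385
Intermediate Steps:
V = 21 (V = 17 + 4 = 21)
F(P) = -21 + P (F(P) = P - 1*21 = P - 21 = -21 + P)
A = 5576
(F(218) + (-22101 + 15192)/(-14435 - 8218))/A = ((-21 + 218) + (-22101 + 15192)/(-14435 - 8218))/5576 = (197 - 6909/(-22653))*(1/5576) = (197 - 6909*(-1/22653))*(1/5576) = (197 + 2303/7551)*(1/5576) = (1489850/7551)*(1/5576) = 744925/21052188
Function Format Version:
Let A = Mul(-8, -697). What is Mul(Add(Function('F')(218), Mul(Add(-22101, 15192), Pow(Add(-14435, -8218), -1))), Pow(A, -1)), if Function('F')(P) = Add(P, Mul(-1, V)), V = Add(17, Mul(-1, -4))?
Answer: Rational(744925, 21052188) ≈ 0.035385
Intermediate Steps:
V = 21 (V = Add(17, 4) = 21)
Function('F')(P) = Add(-21, P) (Function('F')(P) = Add(P, Mul(-1, 21)) = Add(P, -21) = Add(-21, P))
A = 5576
Mul(Add(Function('F')(218), Mul(Add(-22101, 15192), Pow(Add(-14435, -8218), -1))), Pow(A, -1)) = Mul(Add(Add(-21, 218), Mul(Add(-22101, 15192), Pow(Add(-14435, -8218), -1))), Pow(5576, -1)) = Mul(Add(197, Mul(-6909, Pow(-22653, -1))), Rational(1, 5576)) = Mul(Add(197, Mul(-6909, Rational(-1, 22653))), Rational(1, 5576)) = Mul(Add(197, Rational(2303, 7551)), Rational(1, 5576)) = Mul(Rational(1489850, 7551), Rational(1, 5576)) = Rational(744925, 21052188)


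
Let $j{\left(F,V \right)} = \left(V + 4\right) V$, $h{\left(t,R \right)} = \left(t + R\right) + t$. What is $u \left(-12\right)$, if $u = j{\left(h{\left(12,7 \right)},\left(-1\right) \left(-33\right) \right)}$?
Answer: $-14652$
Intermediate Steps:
$h{\left(t,R \right)} = R + 2 t$ ($h{\left(t,R \right)} = \left(R + t\right) + t = R + 2 t$)
$j{\left(F,V \right)} = V \left(4 + V\right)$ ($j{\left(F,V \right)} = \left(4 + V\right) V = V \left(4 + V\right)$)
$u = 1221$ ($u = \left(-1\right) \left(-33\right) \left(4 - -33\right) = 33 \left(4 + 33\right) = 33 \cdot 37 = 1221$)
$u \left(-12\right) = 1221 \left(-12\right) = -14652$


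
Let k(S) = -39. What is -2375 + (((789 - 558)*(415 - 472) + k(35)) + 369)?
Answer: -15212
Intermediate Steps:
-2375 + (((789 - 558)*(415 - 472) + k(35)) + 369) = -2375 + (((789 - 558)*(415 - 472) - 39) + 369) = -2375 + ((231*(-57) - 39) + 369) = -2375 + ((-13167 - 39) + 369) = -2375 + (-13206 + 369) = -2375 - 12837 = -15212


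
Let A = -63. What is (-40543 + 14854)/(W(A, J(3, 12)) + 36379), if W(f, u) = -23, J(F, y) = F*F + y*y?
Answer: -25689/36356 ≈ -0.70660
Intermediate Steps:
J(F, y) = F**2 + y**2
(-40543 + 14854)/(W(A, J(3, 12)) + 36379) = (-40543 + 14854)/(-23 + 36379) = -25689/36356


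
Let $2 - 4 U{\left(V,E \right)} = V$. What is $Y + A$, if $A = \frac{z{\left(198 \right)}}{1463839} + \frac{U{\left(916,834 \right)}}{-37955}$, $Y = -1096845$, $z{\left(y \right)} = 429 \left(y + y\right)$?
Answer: $- \frac{9375494085830399}{8547693730} \approx -1.0968 \cdot 10^{6}$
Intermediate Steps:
$z{\left(y \right)} = 858 y$ ($z{\left(y \right)} = 429 \cdot 2 y = 858 y$)
$U{\left(V,E \right)} = \frac{1}{2} - \frac{V}{4}$
$A = \frac{1043451451}{8547693730}$ ($A = \frac{858 \cdot 198}{1463839} + \frac{\frac{1}{2} - 229}{-37955} = 169884 \cdot \frac{1}{1463839} + \left(\frac{1}{2} - 229\right) \left(- \frac{1}{37955}\right) = \frac{13068}{112603} - - \frac{457}{75910} = \frac{13068}{112603} + \frac{457}{75910} = \frac{1043451451}{8547693730} \approx 0.12207$)
$Y + A = -1096845 + \frac{1043451451}{8547693730} = - \frac{9375494085830399}{8547693730}$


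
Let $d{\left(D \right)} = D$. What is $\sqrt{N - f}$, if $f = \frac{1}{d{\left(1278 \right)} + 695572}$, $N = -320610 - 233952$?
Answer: $\frac{i \sqrt{10771810568885674}}{139370} \approx 744.69 i$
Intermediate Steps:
$N = -554562$
$f = \frac{1}{696850}$ ($f = \frac{1}{1278 + 695572} = \frac{1}{696850} \approx 1.435 \cdot 10^{-6}$)
$\sqrt{N - f} = \sqrt{-554562 - \frac{1}{696850}} = \sqrt{- \frac{386446529701}{696850}} = \frac{i \sqrt{10771810568885674}}{139370}$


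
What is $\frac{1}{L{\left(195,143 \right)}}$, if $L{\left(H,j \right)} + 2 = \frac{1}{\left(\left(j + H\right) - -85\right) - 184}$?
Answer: $- \frac{239}{477} \approx -0.50105$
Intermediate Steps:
$L{\left(H,j \right)} = -2 + \frac{1}{-99 + H + j}$ ($L{\left(H,j \right)} = -2 + \frac{1}{\left(\left(j + H\right) - -85\right) - 184} = -2 + \frac{1}{\left(\left(H + j\right) + 85\right) - 184} = -2 + \frac{1}{\left(85 + H + j\right) - 184} = -2 + \frac{1}{-99 + H + j}$)
$\frac{1}{L{\left(195,143 \right)}} = \frac{1}{\frac{1}{-99 + 195 + 143} \left(199 - 390 - 286\right)} = \frac{1}{\frac{1}{239} \left(199 - 390 - 286\right)} = \frac{1}{\frac{1}{239} \left(-477\right)} = \frac{1}{- \frac{477}{239}} = - \frac{239}{477}$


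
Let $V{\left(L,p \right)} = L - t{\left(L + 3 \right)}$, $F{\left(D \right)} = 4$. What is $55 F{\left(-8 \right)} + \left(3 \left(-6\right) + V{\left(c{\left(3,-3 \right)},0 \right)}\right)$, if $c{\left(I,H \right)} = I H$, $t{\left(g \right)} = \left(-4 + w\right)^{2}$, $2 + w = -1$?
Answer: $144$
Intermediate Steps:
$w = -3$ ($w = -2 - 1 = -3$)
$t{\left(g \right)} = 49$ ($t{\left(g \right)} = \left(-4 - 3\right)^{2} = \left(-7\right)^{2} = 49$)
$c{\left(I,H \right)} = H I$
$V{\left(L,p \right)} = -49 + L$ ($V{\left(L,p \right)} = L - 49 = -49 + L$)
$55 F{\left(-8 \right)} + \left(3 \left(-6\right) + V{\left(c{\left(3,-3 \right)},0 \right)}\right) = 55 \cdot 4 + \left(3 \left(-6\right) - 58\right) = 220 - 76 = 144$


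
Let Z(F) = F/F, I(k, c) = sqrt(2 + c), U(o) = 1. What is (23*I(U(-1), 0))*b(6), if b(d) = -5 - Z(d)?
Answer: -138*sqrt(2) ≈ -195.16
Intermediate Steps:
Z(F) = 1
b(d) = -6 (b(d) = -5 - 1*1 = -5 - 1 = -6)
(23*I(U(-1), 0))*b(6) = (23*sqrt(2 + 0))*(-6) = (23*sqrt(2))*(-6) = -138*sqrt(2)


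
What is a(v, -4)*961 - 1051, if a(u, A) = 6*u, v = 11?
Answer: 62375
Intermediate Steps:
a(v, -4)*961 - 1051 = (6*11)*961 - 1051 = 66*961 - 1051 = 63426 - 1051 = 62375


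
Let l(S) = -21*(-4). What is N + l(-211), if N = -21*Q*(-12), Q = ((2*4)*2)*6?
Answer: 24276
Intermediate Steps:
l(S) = 84
Q = 96 (Q = (8*2)*6 = 16*6 = 96)
N = 24192 (N = -21*96*(-12) = -2016*(-12) = 24192)
N + l(-211) = 24192 + 84 = 24276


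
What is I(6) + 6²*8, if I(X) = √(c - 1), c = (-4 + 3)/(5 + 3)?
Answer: 288 + 3*I*√2/4 ≈ 288.0 + 1.0607*I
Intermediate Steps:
c = -⅛ (c = -1/8 = -1*⅛ = -⅛ ≈ -0.12500)
I(X) = 3*I*√2/4 (I(X) = √(-⅛ - 1) = √(-9/8) = 3*I*√2/4)
I(6) + 6²*8 = 3*I*√2/4 + 6²*8 = 3*I*√2/4 + 36*8 = 3*I*√2/4 + 288 = 288 + 3*I*√2/4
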